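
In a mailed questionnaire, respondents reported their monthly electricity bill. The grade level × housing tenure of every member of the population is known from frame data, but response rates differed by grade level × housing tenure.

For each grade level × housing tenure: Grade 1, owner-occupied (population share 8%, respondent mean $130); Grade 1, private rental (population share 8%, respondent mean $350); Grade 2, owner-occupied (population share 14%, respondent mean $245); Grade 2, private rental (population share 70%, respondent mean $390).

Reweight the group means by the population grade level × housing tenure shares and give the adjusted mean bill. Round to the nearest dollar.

Each cell contributes population-share × respondent value:
  Grade 1, owner-occupied: 0.08 × 130 = 10.4
  Grade 1, private rental: 0.08 × 350 = 28
  Grade 2, owner-occupied: 0.14 × 245 = 34.3
  Grade 2, private rental: 0.7 × 390 = 273
Post-stratified estimate = 345.7 → $346.

$346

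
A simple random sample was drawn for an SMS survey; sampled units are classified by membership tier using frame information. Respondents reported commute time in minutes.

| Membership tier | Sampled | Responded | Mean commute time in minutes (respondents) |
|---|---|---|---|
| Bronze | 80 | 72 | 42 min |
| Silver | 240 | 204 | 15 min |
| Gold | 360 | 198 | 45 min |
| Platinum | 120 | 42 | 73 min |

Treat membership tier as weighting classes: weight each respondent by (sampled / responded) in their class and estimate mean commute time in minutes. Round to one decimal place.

39.9

Response rates by class: Bronze 72/80 = 90%, Silver 204/240 = 85%, Gold 198/360 = 55%, Platinum 42/120 = 35%.
Inverse-response-rate weighting restores each class to its sampled count, so class totals weight by n_sampled:
  Bronze: 80 × 42 = 3360
  Silver: 240 × 15 = 3600
  Gold: 360 × 45 = 16,200
  Platinum: 120 × 73 = 8760
Adjusted estimate = 31,920 / 800 = 39.9 → 39.9.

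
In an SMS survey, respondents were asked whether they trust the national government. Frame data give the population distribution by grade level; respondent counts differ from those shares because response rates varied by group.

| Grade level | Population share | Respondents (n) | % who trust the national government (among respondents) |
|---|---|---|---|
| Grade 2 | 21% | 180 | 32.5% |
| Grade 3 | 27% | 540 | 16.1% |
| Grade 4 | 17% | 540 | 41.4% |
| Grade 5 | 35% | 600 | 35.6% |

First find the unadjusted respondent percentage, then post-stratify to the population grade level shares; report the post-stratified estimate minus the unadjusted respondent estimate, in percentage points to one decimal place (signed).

Unadjusted (pooled respondent) estimate weights by respondent counts:
  (180/1860)×32.5 + (540/1860)×16.1 + (540/1860)×41.4 + (600/1860)×35.6 = 31.3226%
Post-stratifying to population shares instead:
  0.21×32.5 + 0.27×16.1 + 0.17×41.4 + 0.35×35.6 = 30.67%
Difference = 30.67 − 31.3226 = -0.6526 pp.

-0.7 percentage points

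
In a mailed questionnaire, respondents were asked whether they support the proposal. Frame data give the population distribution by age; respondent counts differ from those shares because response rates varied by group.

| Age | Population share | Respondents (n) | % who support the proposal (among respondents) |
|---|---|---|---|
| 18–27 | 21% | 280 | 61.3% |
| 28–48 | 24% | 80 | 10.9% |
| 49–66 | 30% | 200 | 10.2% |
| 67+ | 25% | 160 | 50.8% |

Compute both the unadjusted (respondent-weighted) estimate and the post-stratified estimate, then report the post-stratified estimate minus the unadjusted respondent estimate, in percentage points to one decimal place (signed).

Unadjusted (pooled respondent) estimate weights by respondent counts:
  (280/720)×61.3 + (80/720)×10.9 + (200/720)×10.2 + (160/720)×50.8 = 39.1722%
Post-stratified estimate weights by population shares:
  0.21×61.3 + 0.24×10.9 + 0.3×10.2 + 0.25×50.8 = 31.249%
Difference = 31.249 − 39.1722 = -7.9232 pp.

-7.9 percentage points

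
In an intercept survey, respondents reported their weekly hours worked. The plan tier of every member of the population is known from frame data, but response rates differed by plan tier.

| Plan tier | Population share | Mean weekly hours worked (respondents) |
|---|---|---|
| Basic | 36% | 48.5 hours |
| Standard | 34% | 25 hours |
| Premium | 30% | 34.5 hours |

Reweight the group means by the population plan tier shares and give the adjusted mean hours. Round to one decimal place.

Weight each group's respondent value by its population share:
  Basic: 0.36 × 48.5 = 17.46
  Standard: 0.34 × 25 = 8.5
  Premium: 0.3 × 34.5 = 10.35
Post-stratified estimate = 36.31 → 36.3.

36.3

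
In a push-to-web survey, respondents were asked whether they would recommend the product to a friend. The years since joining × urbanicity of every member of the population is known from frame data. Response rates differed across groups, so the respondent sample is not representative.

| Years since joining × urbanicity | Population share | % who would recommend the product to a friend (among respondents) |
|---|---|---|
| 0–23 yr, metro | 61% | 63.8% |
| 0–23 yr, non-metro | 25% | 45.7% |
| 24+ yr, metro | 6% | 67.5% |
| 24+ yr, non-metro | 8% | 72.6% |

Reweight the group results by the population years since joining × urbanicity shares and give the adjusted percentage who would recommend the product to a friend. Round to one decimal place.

60.2%

Post-stratification weights by population share, not respondent share:
  0–23 yr, metro: 0.61 × 63.8 = 38.918
  0–23 yr, non-metro: 0.25 × 45.7 = 11.425
  24+ yr, metro: 0.06 × 67.5 = 4.05
  24+ yr, non-metro: 0.08 × 72.6 = 5.808
Post-stratified estimate = 60.201 → 60.2%.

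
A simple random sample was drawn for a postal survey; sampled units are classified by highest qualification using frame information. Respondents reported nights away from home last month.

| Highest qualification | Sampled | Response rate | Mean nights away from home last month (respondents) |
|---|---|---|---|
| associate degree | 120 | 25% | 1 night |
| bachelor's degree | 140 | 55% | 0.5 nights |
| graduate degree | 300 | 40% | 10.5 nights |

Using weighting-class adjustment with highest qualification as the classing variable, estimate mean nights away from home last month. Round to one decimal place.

Inverse-response-rate weighting restores each class to its sampled count, so class totals weight by n_sampled:
  associate degree: 120 × 1 = 120
  bachelor's degree: 140 × 0.5 = 70
  graduate degree: 300 × 10.5 = 3150
Adjusted estimate = 3340 / 560 = 5.96429 → 6.0.

6.0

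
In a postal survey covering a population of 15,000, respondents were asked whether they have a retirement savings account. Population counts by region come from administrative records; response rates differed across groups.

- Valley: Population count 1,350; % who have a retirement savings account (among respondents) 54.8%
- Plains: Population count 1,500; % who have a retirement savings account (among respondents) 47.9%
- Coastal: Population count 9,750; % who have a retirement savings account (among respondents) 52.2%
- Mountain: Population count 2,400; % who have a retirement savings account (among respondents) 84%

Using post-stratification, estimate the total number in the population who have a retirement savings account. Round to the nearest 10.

Each cell contributes its population count × the respondent rate:
  Valley: 1,350 × 54.8% = 739.8
  Plains: 1,500 × 47.9% = 718.5
  Coastal: 9,750 × 52.2% = 5089.5
  Mountain: 2,400 × 84% = 2016
Estimated total = 8563.8 → 8,560.

8,560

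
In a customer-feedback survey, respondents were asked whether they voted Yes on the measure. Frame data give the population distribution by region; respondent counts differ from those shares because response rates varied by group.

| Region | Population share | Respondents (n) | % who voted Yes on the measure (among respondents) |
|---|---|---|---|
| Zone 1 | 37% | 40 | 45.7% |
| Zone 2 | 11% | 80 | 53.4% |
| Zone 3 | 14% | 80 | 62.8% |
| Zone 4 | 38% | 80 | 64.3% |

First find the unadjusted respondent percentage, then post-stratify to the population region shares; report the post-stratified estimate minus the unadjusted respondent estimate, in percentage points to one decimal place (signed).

-2.1 percentage points

Unadjusted (pooled respondent) estimate weights by respondent counts:
  (40/280)×45.7 + (80/280)×53.4 + (80/280)×62.8 + (80/280)×64.3 = 58.1%
Post-stratifying to population shares instead:
  0.37×45.7 + 0.11×53.4 + 0.14×62.8 + 0.38×64.3 = 56.009%
Difference = 56.009 − 58.1 = -2.091 pp.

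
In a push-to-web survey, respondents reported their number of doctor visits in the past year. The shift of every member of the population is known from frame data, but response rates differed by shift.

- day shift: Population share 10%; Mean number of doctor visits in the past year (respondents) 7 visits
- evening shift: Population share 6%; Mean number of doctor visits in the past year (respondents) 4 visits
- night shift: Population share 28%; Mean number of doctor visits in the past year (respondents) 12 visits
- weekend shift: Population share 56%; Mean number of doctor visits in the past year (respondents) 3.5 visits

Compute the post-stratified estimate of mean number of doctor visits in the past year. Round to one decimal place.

Post-stratification weights by population share, not respondent share:
  day shift: 0.1 × 7 = 0.7
  evening shift: 0.06 × 4 = 0.24
  night shift: 0.28 × 12 = 3.36
  weekend shift: 0.56 × 3.5 = 1.96
Post-stratified estimate = 6.26 → 6.3.

6.3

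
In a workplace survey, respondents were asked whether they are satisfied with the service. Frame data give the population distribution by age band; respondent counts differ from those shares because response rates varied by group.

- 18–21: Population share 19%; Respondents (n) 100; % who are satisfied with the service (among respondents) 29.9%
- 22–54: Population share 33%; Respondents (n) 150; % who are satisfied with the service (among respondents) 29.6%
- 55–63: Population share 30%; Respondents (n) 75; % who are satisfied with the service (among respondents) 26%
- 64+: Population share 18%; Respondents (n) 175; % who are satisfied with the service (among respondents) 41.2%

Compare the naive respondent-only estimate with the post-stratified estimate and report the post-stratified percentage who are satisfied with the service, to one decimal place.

Naive respondent-only estimate (weights = respondent counts):
  (100/500)×29.9 + (150/500)×29.6 + (75/500)×26 + (175/500)×41.2 = 33.18%
Reweighting by population age band shares:
  0.19×29.9 + 0.33×29.6 + 0.3×26 + 0.18×41.2 = 30.665%

30.7%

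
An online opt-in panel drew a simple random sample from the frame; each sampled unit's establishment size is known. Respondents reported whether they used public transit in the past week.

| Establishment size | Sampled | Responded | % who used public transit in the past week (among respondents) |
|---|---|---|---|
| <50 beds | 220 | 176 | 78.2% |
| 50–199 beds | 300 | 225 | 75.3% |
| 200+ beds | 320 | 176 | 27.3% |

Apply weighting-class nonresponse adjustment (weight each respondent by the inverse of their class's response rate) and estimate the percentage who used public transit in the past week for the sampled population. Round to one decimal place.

57.8%

Class response rates: <50 beds 176/220 = 80%, 50–199 beds 225/300 = 75%, 200+ beds 176/320 = 55%.
Each respondent's weight = sampled/responded in their class; summing within a class gives n_sampled, so:
  <50 beds: 220 × 78.2 = 17,204
  50–199 beds: 300 × 75.3 = 22,590
  200+ beds: 320 × 27.3 = 8736
Adjusted estimate = 48,530 / 840 = 57.7738 → 57.8%.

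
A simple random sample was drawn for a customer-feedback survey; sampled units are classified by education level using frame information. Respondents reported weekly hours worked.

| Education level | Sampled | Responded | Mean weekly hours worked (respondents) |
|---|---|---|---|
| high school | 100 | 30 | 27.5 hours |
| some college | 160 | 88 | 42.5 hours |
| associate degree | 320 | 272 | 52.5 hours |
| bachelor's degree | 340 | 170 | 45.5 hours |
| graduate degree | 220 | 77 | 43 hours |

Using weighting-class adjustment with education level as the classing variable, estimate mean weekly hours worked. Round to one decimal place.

Class response rates: high school 30/100 = 30%, some college 88/160 = 55%, associate degree 272/320 = 85%, bachelor's degree 170/340 = 50%, graduate degree 77/220 = 35%.
Weighting each respondent by the inverse class response rate inflates each class back to its sampled size, so the class weight is n_sampled:
  high school: 100 × 27.5 = 2750
  some college: 160 × 42.5 = 6800
  associate degree: 320 × 52.5 = 16,800
  bachelor's degree: 340 × 45.5 = 15,470
  graduate degree: 220 × 43 = 9460
Adjusted estimate = 51,280 / 1,140 = 44.9825 → 45.0.

45.0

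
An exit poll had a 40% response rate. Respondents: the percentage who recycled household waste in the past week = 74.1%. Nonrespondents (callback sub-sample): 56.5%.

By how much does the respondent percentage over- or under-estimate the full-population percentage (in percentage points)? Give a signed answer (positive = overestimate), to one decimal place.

+10.6 percentage points

Nonresponse fraction = 1 − 0.4 = 0.6.
Bias = (nonresponse fraction) × (respondent percentage − nonrespondent percentage)
     = 0.6 × (74.1 − 56.5) = 0.6 × 17.6 = 10.56.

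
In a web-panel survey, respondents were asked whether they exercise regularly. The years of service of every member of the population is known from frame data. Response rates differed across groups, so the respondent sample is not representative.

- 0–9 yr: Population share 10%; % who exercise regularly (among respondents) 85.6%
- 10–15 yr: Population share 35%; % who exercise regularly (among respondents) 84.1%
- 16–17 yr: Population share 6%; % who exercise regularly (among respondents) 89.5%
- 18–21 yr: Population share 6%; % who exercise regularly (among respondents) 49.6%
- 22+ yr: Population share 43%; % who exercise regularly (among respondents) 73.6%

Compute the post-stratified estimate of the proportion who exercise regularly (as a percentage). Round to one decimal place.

Reweight to the known years of service distribution:
  0–9 yr: 0.1 × 85.6 = 8.56
  10–15 yr: 0.35 × 84.1 = 29.435
  16–17 yr: 0.06 × 89.5 = 5.37
  18–21 yr: 0.06 × 49.6 = 2.976
  22+ yr: 0.43 × 73.6 = 31.648
Post-stratified estimate = 77.989 → 78.0%.

78.0%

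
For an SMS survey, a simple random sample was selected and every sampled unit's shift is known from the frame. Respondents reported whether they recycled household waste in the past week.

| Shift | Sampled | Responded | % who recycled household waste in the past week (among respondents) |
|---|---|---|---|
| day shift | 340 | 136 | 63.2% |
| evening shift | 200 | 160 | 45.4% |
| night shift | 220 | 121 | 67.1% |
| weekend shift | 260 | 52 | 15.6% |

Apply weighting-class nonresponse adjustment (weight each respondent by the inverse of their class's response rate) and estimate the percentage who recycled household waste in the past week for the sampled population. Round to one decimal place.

Class response rates: day shift 136/340 = 40%, evening shift 160/200 = 80%, night shift 121/220 = 55%, weekend shift 52/260 = 20%.
Weighting each respondent by the inverse class response rate inflates each class back to its sampled size, so the class weight is n_sampled:
  day shift: 340 × 63.2 = 21,488
  evening shift: 200 × 45.4 = 9080
  night shift: 220 × 67.1 = 14762
  weekend shift: 260 × 15.6 = 4056
Adjusted estimate = 49,386 / 1,020 = 48.4176 → 48.4%.

48.4%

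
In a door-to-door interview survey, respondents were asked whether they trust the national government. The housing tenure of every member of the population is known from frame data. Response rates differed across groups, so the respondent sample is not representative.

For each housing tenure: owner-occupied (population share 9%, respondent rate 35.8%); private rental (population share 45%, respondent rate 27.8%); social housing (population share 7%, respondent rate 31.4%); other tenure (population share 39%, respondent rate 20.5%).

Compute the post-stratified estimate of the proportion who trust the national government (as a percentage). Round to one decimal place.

25.9%

Each cell contributes population-share × respondent value:
  owner-occupied: 0.09 × 35.8 = 3.222
  private rental: 0.45 × 27.8 = 12.51
  social housing: 0.07 × 31.4 = 2.198
  other tenure: 0.39 × 20.5 = 7.995
Post-stratified estimate = 25.925 → 25.9%.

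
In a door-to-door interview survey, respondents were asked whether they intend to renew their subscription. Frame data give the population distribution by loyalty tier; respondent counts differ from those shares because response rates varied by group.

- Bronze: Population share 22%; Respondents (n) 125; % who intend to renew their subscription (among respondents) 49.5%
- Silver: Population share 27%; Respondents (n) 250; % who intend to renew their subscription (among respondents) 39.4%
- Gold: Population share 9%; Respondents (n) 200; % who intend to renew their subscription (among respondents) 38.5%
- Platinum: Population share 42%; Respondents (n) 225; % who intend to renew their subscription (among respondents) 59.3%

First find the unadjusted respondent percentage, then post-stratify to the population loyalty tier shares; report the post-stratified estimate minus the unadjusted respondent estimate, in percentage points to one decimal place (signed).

Without adjustment, the pooled respondent share is:
  (125/800)×49.5 + (250/800)×39.4 + (200/800)×38.5 + (225/800)×59.3 = 46.35%
Reweighting by population loyalty tier shares:
  0.22×49.5 + 0.27×39.4 + 0.09×38.5 + 0.42×59.3 = 49.899%
Difference = 49.899 − 46.35 = 3.549 pp.

+3.5 percentage points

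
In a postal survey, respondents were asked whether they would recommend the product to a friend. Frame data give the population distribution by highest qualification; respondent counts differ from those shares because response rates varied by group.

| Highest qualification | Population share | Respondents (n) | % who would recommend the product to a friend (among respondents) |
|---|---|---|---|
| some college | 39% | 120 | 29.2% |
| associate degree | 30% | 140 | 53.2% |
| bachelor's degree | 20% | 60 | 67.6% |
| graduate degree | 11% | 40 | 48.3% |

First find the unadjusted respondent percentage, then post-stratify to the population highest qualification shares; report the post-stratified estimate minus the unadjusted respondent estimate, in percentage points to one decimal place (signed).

Unadjusted (pooled respondent) estimate weights by respondent counts:
  (120/360)×29.2 + (140/360)×53.2 + (60/360)×67.6 + (40/360)×48.3 = 47.0556%
Post-stratifying to population shares instead:
  0.39×29.2 + 0.3×53.2 + 0.2×67.6 + 0.11×48.3 = 46.181%
Difference = 46.181 − 47.0556 = -0.8746 pp.

-0.9 percentage points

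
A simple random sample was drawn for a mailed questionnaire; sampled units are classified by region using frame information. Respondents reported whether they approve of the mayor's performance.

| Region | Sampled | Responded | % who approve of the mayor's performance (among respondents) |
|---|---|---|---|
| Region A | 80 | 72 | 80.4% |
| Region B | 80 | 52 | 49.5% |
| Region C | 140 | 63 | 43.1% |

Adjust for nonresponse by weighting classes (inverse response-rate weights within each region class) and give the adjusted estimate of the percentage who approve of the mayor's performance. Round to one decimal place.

54.8%

Response rates by class: Region A 72/80 = 90%, Region B 52/80 = 65%, Region C 63/140 = 45%.
With weight = n_sampled/n_responded per class, the weighted class total is n_sampled:
  Region A: 80 × 80.4 = 6432
  Region B: 80 × 49.5 = 3960
  Region C: 140 × 43.1 = 6034
Adjusted estimate = 16,426 / 300 = 54.7533 → 54.8%.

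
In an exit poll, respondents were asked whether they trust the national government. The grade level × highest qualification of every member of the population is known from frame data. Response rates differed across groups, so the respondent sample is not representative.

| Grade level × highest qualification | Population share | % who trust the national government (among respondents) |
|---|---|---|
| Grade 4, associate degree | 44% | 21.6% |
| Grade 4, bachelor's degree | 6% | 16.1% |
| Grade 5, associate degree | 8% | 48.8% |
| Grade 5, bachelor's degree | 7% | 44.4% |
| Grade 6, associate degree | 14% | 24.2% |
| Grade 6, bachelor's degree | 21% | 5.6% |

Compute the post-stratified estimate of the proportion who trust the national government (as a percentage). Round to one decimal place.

22.0%

Post-stratification weights by population share, not respondent share:
  Grade 4, associate degree: 0.44 × 21.6 = 9.504
  Grade 4, bachelor's degree: 0.06 × 16.1 = 0.966
  Grade 5, associate degree: 0.08 × 48.8 = 3.904
  Grade 5, bachelor's degree: 0.07 × 44.4 = 3.108
  Grade 6, associate degree: 0.14 × 24.2 = 3.388
  Grade 6, bachelor's degree: 0.21 × 5.6 = 1.176
Post-stratified estimate = 22.046 → 22.0%.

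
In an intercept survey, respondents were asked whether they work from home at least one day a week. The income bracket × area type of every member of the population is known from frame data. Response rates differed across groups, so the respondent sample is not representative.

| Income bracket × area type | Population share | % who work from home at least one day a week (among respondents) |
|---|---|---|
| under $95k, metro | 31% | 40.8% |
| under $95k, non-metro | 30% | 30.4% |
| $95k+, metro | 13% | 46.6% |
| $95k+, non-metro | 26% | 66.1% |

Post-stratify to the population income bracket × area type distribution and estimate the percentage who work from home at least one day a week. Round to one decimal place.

45.0%

Each cell contributes population-share × respondent value:
  under $95k, metro: 0.31 × 40.8 = 12.648
  under $95k, non-metro: 0.3 × 30.4 = 9.12
  $95k+, metro: 0.13 × 46.6 = 6.058
  $95k+, non-metro: 0.26 × 66.1 = 17.186
Post-stratified estimate = 45.012 → 45.0%.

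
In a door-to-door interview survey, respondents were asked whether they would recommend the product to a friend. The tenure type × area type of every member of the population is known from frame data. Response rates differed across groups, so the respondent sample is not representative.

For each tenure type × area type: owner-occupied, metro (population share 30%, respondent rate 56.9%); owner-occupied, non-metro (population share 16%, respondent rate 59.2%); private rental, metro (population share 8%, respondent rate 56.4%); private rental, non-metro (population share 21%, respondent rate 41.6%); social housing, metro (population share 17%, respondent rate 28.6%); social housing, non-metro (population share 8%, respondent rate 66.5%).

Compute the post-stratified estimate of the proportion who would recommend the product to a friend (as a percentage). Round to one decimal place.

50.0%

Each cell contributes population-share × respondent value:
  owner-occupied, metro: 0.3 × 56.9 = 17.07
  owner-occupied, non-metro: 0.16 × 59.2 = 9.472
  private rental, metro: 0.08 × 56.4 = 4.512
  private rental, non-metro: 0.21 × 41.6 = 8.736
  social housing, metro: 0.17 × 28.6 = 4.862
  social housing, non-metro: 0.08 × 66.5 = 5.32
Post-stratified estimate = 49.972 → 50.0%.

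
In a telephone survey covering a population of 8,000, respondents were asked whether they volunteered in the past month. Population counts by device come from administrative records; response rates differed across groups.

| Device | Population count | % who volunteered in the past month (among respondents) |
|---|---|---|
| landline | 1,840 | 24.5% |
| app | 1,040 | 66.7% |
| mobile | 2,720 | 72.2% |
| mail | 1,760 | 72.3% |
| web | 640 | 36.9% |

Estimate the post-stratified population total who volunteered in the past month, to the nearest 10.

Apply each group's respondent rate to its population count:
  landline: 1,840 × 24.5% = 450.8
  app: 1,040 × 66.7% = 693.68
  mobile: 2,720 × 72.2% = 1963.84
  mail: 1,760 × 72.3% = 1272.48
  web: 640 × 36.9% = 236.16
Estimated total = 4616.96 → 4,620.

4,620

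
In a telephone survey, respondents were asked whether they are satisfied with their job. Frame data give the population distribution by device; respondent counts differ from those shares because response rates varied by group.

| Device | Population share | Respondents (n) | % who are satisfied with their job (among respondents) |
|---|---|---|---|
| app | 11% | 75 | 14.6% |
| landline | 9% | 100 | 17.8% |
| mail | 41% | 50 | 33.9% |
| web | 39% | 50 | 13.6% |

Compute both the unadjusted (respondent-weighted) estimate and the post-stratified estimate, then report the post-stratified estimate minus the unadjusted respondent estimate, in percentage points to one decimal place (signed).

+3.3 percentage points

Naive respondent-only estimate (weights = respondent counts):
  (75/275)×14.6 + (100/275)×17.8 + (50/275)×33.9 + (50/275)×13.6 = 19.0909%
Post-stratified estimate weights by population shares:
  0.11×14.6 + 0.09×17.8 + 0.41×33.9 + 0.39×13.6 = 22.411%
Difference = 22.411 − 19.0909 = 3.3201 pp.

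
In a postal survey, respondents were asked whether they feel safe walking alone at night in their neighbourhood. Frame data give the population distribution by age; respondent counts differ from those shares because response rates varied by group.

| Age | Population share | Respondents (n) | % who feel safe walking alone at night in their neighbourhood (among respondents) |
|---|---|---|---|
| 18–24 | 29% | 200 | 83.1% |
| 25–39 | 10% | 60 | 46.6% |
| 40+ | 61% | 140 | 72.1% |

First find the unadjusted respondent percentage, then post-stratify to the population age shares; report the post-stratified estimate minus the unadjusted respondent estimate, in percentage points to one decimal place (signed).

Unadjusted (pooled respondent) estimate weights by respondent counts:
  (200/400)×83.1 + (60/400)×46.6 + (140/400)×72.1 = 73.775%
Post-stratified estimate weights by population shares:
  0.29×83.1 + 0.1×46.6 + 0.61×72.1 = 72.74%
Difference = 72.74 − 73.775 = -1.035 pp.

-1.0 percentage points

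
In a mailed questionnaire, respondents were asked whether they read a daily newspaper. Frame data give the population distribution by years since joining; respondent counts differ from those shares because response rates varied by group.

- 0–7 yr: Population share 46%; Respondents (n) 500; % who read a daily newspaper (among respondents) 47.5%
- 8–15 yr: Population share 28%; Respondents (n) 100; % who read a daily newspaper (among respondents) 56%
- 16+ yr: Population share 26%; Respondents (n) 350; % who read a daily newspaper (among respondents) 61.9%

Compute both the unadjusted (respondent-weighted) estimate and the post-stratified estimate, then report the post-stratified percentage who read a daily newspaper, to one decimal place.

53.6%

Naive respondent-only estimate (weights = respondent counts):
  (500/950)×47.5 + (100/950)×56 + (350/950)×61.9 = 53.7%
Post-stratifying to population shares instead:
  0.46×47.5 + 0.28×56 + 0.26×61.9 = 53.624%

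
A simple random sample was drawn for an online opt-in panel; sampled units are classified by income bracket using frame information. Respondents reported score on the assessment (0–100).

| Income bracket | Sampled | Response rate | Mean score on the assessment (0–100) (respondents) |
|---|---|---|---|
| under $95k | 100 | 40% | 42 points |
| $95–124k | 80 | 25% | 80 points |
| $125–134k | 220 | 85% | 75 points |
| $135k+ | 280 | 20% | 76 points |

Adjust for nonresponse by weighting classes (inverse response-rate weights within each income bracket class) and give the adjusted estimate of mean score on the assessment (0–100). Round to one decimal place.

Weighting each respondent by the inverse class response rate inflates each class back to its sampled size, so the class weight is n_sampled:
  under $95k: 100 × 42 = 4200
  $95–124k: 80 × 80 = 6400
  $125–134k: 220 × 75 = 16,500
  $135k+: 280 × 76 = 21,280
Adjusted estimate = 48,380 / 680 = 71.1471 → 71.1.

71.1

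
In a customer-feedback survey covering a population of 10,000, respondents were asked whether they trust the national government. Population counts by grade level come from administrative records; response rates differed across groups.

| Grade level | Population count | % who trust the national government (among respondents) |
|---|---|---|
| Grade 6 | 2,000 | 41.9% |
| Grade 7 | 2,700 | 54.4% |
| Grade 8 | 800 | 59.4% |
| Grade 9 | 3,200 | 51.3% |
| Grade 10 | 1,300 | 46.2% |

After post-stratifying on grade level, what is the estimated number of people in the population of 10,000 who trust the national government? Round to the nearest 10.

Apply each group's respondent rate to its population count:
  Grade 6: 2,000 × 41.9% = 838
  Grade 7: 2,700 × 54.4% = 1468.8
  Grade 8: 800 × 59.4% = 475.2
  Grade 9: 3,200 × 51.3% = 1641.6
  Grade 10: 1,300 × 46.2% = 600.6
Estimated total = 5024.2 → 5,020.

5,020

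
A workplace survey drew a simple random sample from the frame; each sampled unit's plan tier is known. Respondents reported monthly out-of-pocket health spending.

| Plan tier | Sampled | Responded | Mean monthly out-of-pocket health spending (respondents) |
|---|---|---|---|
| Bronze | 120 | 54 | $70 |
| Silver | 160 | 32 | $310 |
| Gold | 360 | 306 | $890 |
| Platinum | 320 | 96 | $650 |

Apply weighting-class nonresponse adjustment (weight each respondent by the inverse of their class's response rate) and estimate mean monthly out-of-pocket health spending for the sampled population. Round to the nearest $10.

Response rates by class: Bronze 54/120 = 45%, Silver 32/160 = 20%, Gold 306/360 = 85%, Platinum 96/320 = 30%.
Weighting each respondent by the inverse class response rate inflates each class back to its sampled size, so the class weight is n_sampled:
  Bronze: 120 × 70 = 8400
  Silver: 160 × 310 = 49,600
  Gold: 360 × 890 = 320,400
  Platinum: 320 × 650 = 208,000
Adjusted estimate = 586,400 / 960 = 610.833 → $610.

$610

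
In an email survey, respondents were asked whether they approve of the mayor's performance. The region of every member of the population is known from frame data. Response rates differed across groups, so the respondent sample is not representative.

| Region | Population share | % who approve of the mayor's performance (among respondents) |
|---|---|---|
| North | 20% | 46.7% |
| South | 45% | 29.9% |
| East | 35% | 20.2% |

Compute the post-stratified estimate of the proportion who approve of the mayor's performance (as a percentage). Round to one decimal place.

29.9%

Each cell contributes population-share × respondent value:
  North: 0.2 × 46.7 = 9.34
  South: 0.45 × 29.9 = 13.455
  East: 0.35 × 20.2 = 7.07
Post-stratified estimate = 29.865 → 29.9%.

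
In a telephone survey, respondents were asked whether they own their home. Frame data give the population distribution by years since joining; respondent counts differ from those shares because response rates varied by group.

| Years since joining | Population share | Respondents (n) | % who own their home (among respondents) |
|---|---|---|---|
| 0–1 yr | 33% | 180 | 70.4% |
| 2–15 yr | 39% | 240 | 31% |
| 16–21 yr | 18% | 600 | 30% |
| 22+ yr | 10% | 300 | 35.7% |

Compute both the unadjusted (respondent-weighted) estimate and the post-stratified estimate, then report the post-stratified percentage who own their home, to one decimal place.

Unadjusted (pooled respondent) estimate weights by respondent counts:
  (180/1320)×70.4 + (240/1320)×31 + (600/1320)×30 + (300/1320)×35.7 = 36.9864%
Post-stratified estimate weights by population shares:
  0.33×70.4 + 0.39×31 + 0.18×30 + 0.1×35.7 = 44.292%

44.3%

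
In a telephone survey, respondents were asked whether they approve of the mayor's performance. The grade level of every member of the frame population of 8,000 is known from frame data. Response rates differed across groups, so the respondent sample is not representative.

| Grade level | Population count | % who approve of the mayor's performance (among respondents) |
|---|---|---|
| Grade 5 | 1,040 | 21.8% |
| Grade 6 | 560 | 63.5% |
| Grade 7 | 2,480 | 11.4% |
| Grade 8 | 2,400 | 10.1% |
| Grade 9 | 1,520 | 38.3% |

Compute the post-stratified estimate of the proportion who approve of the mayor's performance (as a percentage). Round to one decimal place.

21.1%

Weight each group's respondent value by its population share:
  Grade 5: (1,040/8,000) × 21.8 = 2.834
  Grade 6: (560/8,000) × 63.5 = 4.445
  Grade 7: (2,480/8,000) × 11.4 = 3.534
  Grade 8: (2,400/8,000) × 10.1 = 3.03
  Grade 9: (1,520/8,000) × 38.3 = 7.277
Post-stratified estimate = 21.12 → 21.1%.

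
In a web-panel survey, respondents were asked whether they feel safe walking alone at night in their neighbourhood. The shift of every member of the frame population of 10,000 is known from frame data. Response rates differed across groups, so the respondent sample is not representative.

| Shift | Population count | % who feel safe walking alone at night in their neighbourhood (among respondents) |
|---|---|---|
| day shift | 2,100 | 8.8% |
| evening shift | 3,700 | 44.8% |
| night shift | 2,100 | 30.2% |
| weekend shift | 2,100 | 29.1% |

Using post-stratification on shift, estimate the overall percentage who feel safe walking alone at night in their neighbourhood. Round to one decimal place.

Post-stratification weights by population share, not respondent share:
  day shift: (2,100/10,000) × 8.8 = 1.848
  evening shift: (3,700/10,000) × 44.8 = 16.576
  night shift: (2,100/10,000) × 30.2 = 6.342
  weekend shift: (2,100/10,000) × 29.1 = 6.111
Post-stratified estimate = 30.877 → 30.9%.

30.9%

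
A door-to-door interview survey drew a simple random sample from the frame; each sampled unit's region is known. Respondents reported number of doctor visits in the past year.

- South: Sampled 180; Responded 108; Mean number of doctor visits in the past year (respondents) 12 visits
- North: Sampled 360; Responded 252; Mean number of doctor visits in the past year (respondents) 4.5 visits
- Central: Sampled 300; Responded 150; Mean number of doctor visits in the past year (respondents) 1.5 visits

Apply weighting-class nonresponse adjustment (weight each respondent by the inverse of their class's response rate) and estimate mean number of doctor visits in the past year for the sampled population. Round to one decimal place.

5.0

Response rates by class: South 108/180 = 60%, North 252/360 = 70%, Central 150/300 = 50%.
Inverse-response-rate weighting restores each class to its sampled count, so class totals weight by n_sampled:
  South: 180 × 12 = 2160
  North: 360 × 4.5 = 1620
  Central: 300 × 1.5 = 450
Adjusted estimate = 4230 / 840 = 5.03571 → 5.0.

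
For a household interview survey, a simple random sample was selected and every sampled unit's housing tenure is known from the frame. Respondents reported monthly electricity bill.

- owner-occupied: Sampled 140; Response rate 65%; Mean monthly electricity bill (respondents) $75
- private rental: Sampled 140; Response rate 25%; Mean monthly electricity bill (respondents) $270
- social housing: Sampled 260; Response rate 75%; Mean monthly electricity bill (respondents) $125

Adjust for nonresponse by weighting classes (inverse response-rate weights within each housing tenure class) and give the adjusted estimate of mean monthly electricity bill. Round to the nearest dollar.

Each respondent's weight = sampled/responded in their class; summing within a class gives n_sampled, so:
  owner-occupied: 140 × 75 = 10,500
  private rental: 140 × 270 = 37,800
  social housing: 260 × 125 = 32,500
Adjusted estimate = 80,800 / 540 = 149.63 → $150.

$150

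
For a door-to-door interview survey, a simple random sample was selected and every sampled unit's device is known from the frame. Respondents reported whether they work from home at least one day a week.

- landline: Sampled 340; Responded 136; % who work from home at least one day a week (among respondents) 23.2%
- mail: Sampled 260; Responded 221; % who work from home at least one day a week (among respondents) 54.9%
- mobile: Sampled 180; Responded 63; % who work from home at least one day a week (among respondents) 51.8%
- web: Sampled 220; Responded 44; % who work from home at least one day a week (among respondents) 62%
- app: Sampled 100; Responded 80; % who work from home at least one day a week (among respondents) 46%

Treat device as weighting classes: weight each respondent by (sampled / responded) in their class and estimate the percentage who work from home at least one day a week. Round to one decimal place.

Response rates by class: landline 136/340 = 40%, mail 221/260 = 85%, mobile 63/180 = 35%, web 44/220 = 20%, app 80/100 = 80%.
Weighting each respondent by the inverse class response rate inflates each class back to its sampled size, so the class weight is n_sampled:
  landline: 340 × 23.2 = 7888
  mail: 260 × 54.9 = 14,274
  mobile: 180 × 51.8 = 9324
  web: 220 × 62 = 13,640
  app: 100 × 46 = 4600
Adjusted estimate = 49,726 / 1,100 = 45.2055 → 45.2%.

45.2%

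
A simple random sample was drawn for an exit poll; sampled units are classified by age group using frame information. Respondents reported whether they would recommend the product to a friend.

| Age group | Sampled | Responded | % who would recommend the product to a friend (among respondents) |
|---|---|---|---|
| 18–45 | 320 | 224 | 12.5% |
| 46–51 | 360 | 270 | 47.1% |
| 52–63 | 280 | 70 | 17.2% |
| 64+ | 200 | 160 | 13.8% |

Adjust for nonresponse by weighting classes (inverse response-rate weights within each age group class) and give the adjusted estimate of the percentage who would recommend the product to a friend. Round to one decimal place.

Class response rates: 18–45 224/320 = 70%, 46–51 270/360 = 75%, 52–63 70/280 = 25%, 64+ 160/200 = 80%.
With weight = n_sampled/n_responded per class, the weighted class total is n_sampled:
  18–45: 320 × 12.5 = 4000
  46–51: 360 × 47.1 = 16,956
  52–63: 280 × 17.2 = 4816
  64+: 200 × 13.8 = 2760
Adjusted estimate = 28,532 / 1,160 = 24.5966 → 24.6%.

24.6%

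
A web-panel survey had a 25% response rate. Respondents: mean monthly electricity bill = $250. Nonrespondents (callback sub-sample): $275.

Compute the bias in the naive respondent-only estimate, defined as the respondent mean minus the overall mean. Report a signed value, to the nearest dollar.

-$19

Nonresponse fraction = 1 − 0.25 = 0.75.
Bias = (nonresponse fraction) × (respondent mean − nonrespondent mean)
     = 0.75 × (250 − 275) = 0.75 × -25 = -18.75.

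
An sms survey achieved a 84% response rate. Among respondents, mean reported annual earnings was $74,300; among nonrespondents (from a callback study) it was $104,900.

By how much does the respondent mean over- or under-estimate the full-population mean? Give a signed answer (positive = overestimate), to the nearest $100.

-$4,900

Nonresponse fraction = 1 − 0.84 = 0.16.
Bias = (nonresponse fraction) × (respondent mean − nonrespondent mean)
     = 0.16 × (74,300 − 104,900) = 0.16 × -30,600 = -4896.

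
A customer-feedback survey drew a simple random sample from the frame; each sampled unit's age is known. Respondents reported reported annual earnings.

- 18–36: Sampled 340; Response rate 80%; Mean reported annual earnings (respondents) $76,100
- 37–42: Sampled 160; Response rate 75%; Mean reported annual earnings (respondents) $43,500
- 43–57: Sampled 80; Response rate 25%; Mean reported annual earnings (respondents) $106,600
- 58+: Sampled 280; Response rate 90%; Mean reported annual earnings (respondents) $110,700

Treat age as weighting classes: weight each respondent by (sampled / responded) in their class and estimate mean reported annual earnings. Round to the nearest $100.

$84,100

With weight = n_sampled/n_responded per class, the weighted class total is n_sampled:
  18–36: 340 × 76,100 = 25,874,000
  37–42: 160 × 43,500 = 6,960,000
  43–57: 80 × 106,600 = 8,528,000
  58+: 280 × 110,700 = 30,996,000
Adjusted estimate = 72,358,000 / 860 = 84137.2 → $84,100.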